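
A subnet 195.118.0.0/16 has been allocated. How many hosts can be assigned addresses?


Host bits = 32 - 16 = 16
Total addresses = 2^16 = 65536
Usable = total - 2 (network and broadcast)
Usable hosts: 65534


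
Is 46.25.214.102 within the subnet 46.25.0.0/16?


Subnet network: 46.25.0.0
Test IP AND mask: 46.25.0.0
Yes, 46.25.214.102 is in 46.25.0.0/16


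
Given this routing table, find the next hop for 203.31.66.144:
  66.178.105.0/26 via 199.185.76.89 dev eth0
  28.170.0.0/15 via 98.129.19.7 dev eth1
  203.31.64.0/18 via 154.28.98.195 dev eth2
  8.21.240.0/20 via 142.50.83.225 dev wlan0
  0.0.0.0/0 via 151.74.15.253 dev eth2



Longest prefix match for 203.31.66.144:
  /26 66.178.105.0: no
  /15 28.170.0.0: no
  /18 203.31.64.0: MATCH
  /20 8.21.240.0: no
  /0 0.0.0.0: MATCH
Selected: next-hop 154.28.98.195 via eth2 (matched /18)


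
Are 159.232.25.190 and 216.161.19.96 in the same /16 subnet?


Mask: 255.255.0.0
159.232.25.190 AND mask = 159.232.0.0
216.161.19.96 AND mask = 216.161.0.0
No, different subnets (159.232.0.0 vs 216.161.0.0)


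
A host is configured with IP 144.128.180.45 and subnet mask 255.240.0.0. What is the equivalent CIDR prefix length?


Binary: 11111111.11110000.00000000.00000000
Count leading 1s
Prefix: /12


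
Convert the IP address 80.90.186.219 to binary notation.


80 = 01010000
90 = 01011010
186 = 10111010
219 = 11011011
Binary: 01010000.01011010.10111010.11011011


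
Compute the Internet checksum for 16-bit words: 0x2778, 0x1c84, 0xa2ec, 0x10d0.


Sum all words (with carry folding):
+ 0x2778 = 0x2778
+ 0x1c84 = 0x43fc
+ 0xa2ec = 0xe6e8
+ 0x10d0 = 0xf7b8
One's complement: ~0xf7b8
Checksum = 0x0847


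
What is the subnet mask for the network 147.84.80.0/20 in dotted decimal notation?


/20 means 20 network bits, 12 host bits
Binary: 11111111111111111111000000000000
Mask: 255.255.240.0


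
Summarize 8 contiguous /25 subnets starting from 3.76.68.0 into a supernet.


Original prefix: /25
Number of subnets: 8 = 2^3
New prefix = 25 - 3 = 22
Supernet: 3.76.68.0/22


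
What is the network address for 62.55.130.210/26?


IP:   00111110.00110111.10000010.11010010
Mask: 11111111.11111111.11111111.11000000
AND operation:
Net:  00111110.00110111.10000010.11000000
Network: 62.55.130.192/26


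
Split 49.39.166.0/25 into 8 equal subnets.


New prefix = 25 + 3 = 28
Each subnet has 16 addresses
  49.39.166.0/28
  49.39.166.16/28
  49.39.166.32/28
  49.39.166.48/28
  49.39.166.64/28
  49.39.166.80/28
  49.39.166.96/28
  49.39.166.112/28
Subnets: 49.39.166.0/28, 49.39.166.16/28, 49.39.166.32/28, 49.39.166.48/28, 49.39.166.64/28, 49.39.166.80/28, 49.39.166.96/28, 49.39.166.112/28


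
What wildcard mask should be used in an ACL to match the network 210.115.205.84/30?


Subnet mask: 255.255.255.252
Wildcard = 255.255.255.255 - subnet mask
255 - 255 = 0
255 - 255 = 0
255 - 255 = 0
255 - 252 = 3
Wildcard: 0.0.0.3


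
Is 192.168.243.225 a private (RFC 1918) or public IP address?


RFC 1918 private ranges:
  10.0.0.0/8 (10.0.0.0 - 10.255.255.255)
  172.16.0.0/12 (172.16.0.0 - 172.31.255.255)
  192.168.0.0/16 (192.168.0.0 - 192.168.255.255)
Private (in 192.168.0.0/16)


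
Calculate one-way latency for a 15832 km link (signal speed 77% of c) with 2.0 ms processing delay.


Speed = 0.77 * 3e5 km/s = 231000 km/s
Propagation delay = 15832 / 231000 = 0.0685 s = 68.5368 ms
Processing delay = 2.0 ms
Total one-way latency = 70.5368 ms


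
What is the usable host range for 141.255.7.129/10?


Network: 141.192.0.0
Broadcast: 141.255.255.255
First usable = network + 1
Last usable = broadcast - 1
Range: 141.192.0.1 to 141.255.255.254


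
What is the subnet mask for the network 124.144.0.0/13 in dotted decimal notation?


/13 means 13 network bits, 19 host bits
Binary: 11111111111110000000000000000000
Mask: 255.248.0.0


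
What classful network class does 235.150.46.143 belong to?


First octet: 235
Binary: 11101011
1110xxxx -> Class D (224-239)
Class D (multicast), default mask N/A


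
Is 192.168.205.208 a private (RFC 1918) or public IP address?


RFC 1918 private ranges:
  10.0.0.0/8 (10.0.0.0 - 10.255.255.255)
  172.16.0.0/12 (172.16.0.0 - 172.31.255.255)
  192.168.0.0/16 (192.168.0.0 - 192.168.255.255)
Private (in 192.168.0.0/16)


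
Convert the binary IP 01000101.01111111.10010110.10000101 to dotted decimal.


01000101 = 69
01111111 = 127
10010110 = 150
10000101 = 133
IP: 69.127.150.133


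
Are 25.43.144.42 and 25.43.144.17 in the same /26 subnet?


Mask: 255.255.255.192
25.43.144.42 AND mask = 25.43.144.0
25.43.144.17 AND mask = 25.43.144.0
Yes, same subnet (25.43.144.0)


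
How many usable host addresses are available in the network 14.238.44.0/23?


Host bits = 32 - 23 = 9
Total addresses = 2^9 = 512
Usable = total - 2 (network and broadcast)
Usable hosts: 510


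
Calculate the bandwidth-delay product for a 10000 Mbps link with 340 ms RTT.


BDP = bandwidth * RTT
= 10000 Mbps * 340 ms
= 10000 * 1e6 * 340 / 1000 bits
= 3400000000 bits
= 425000000 bytes
= 415039.0625 KB
BDP = 3400000000 bits (425000000 bytes)


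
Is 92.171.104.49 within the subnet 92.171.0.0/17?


Subnet network: 92.171.0.0
Test IP AND mask: 92.171.0.0
Yes, 92.171.104.49 is in 92.171.0.0/17


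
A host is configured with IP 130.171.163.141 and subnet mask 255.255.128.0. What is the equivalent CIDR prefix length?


Binary: 11111111.11111111.10000000.00000000
Count leading 1s
Prefix: /17


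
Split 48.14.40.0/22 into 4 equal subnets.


New prefix = 22 + 2 = 24
Each subnet has 256 addresses
  48.14.40.0/24
  48.14.41.0/24
  48.14.42.0/24
  48.14.43.0/24
Subnets: 48.14.40.0/24, 48.14.41.0/24, 48.14.42.0/24, 48.14.43.0/24


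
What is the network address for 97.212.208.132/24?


IP:   01100001.11010100.11010000.10000100
Mask: 11111111.11111111.11111111.00000000
AND operation:
Net:  01100001.11010100.11010000.00000000
Network: 97.212.208.0/24


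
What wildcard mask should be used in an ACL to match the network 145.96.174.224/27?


Subnet mask: 255.255.255.224
Wildcard = 255.255.255.255 - subnet mask
255 - 255 = 0
255 - 255 = 0
255 - 255 = 0
255 - 224 = 31
Wildcard: 0.0.0.31


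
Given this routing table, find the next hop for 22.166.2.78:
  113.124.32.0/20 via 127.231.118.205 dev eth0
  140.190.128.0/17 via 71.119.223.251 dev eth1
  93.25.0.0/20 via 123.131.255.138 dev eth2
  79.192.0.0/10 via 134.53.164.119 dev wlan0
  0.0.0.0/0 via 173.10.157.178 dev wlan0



Longest prefix match for 22.166.2.78:
  /20 113.124.32.0: no
  /17 140.190.128.0: no
  /20 93.25.0.0: no
  /10 79.192.0.0: no
  /0 0.0.0.0: MATCH
Selected: next-hop 173.10.157.178 via wlan0 (matched /0)


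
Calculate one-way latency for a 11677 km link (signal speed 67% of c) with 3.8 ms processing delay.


Speed = 0.67 * 3e5 km/s = 201000 km/s
Propagation delay = 11677 / 201000 = 0.0581 s = 58.0945 ms
Processing delay = 3.8 ms
Total one-way latency = 61.8945 ms


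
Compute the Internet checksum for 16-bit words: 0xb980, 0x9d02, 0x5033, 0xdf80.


Sum all words (with carry folding):
+ 0xb980 = 0xb980
+ 0x9d02 = 0x5683
+ 0x5033 = 0xa6b6
+ 0xdf80 = 0x8637
One's complement: ~0x8637
Checksum = 0x79c8


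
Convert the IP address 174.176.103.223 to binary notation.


174 = 10101110
176 = 10110000
103 = 01100111
223 = 11011111
Binary: 10101110.10110000.01100111.11011111


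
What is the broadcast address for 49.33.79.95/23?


Network: 49.33.78.0/23
Host bits = 9
Set all host bits to 1:
Broadcast: 49.33.79.255


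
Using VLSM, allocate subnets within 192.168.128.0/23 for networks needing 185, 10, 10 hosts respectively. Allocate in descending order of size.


185 hosts -> /24 (254 usable): 192.168.128.0/24
10 hosts -> /28 (14 usable): 192.168.129.0/28
10 hosts -> /28 (14 usable): 192.168.129.16/28
Allocation: 192.168.128.0/24 (185 hosts, 254 usable); 192.168.129.0/28 (10 hosts, 14 usable); 192.168.129.16/28 (10 hosts, 14 usable)


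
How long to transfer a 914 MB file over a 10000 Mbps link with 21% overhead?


Effective throughput = 10000 * (1 - 21/100) = 7900 Mbps
File size in Mb = 914 * 8 = 7312 Mb
Time = 7312 / 7900
Time = 0.9256 seconds


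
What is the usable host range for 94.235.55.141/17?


Network: 94.235.0.0
Broadcast: 94.235.127.255
First usable = network + 1
Last usable = broadcast - 1
Range: 94.235.0.1 to 94.235.127.254


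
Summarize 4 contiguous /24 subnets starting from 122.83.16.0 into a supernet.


Original prefix: /24
Number of subnets: 4 = 2^2
New prefix = 24 - 2 = 22
Supernet: 122.83.16.0/22


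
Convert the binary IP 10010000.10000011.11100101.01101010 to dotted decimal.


10010000 = 144
10000011 = 131
11100101 = 229
01101010 = 106
IP: 144.131.229.106


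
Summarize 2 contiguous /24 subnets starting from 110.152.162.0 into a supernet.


Original prefix: /24
Number of subnets: 2 = 2^1
New prefix = 24 - 1 = 23
Supernet: 110.152.162.0/23


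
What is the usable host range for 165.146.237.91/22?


Network: 165.146.236.0
Broadcast: 165.146.239.255
First usable = network + 1
Last usable = broadcast - 1
Range: 165.146.236.1 to 165.146.239.254


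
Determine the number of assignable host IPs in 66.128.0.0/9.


Host bits = 32 - 9 = 23
Total addresses = 2^23 = 8388608
Usable = total - 2 (network and broadcast)
Usable hosts: 8388606


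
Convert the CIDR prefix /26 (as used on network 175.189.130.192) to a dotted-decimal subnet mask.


/26 means 26 network bits, 6 host bits
Binary: 11111111111111111111111111000000
Mask: 255.255.255.192


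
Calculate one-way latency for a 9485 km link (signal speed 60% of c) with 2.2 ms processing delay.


Speed = 0.6 * 3e5 km/s = 180000 km/s
Propagation delay = 9485 / 180000 = 0.0527 s = 52.6944 ms
Processing delay = 2.2 ms
Total one-way latency = 54.8944 ms


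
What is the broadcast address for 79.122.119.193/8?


Network: 79.0.0.0/8
Host bits = 24
Set all host bits to 1:
Broadcast: 79.255.255.255


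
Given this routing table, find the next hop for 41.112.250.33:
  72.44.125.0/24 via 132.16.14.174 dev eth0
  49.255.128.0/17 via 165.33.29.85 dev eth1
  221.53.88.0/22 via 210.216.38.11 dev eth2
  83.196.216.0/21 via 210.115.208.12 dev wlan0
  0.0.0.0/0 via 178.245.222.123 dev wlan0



Longest prefix match for 41.112.250.33:
  /24 72.44.125.0: no
  /17 49.255.128.0: no
  /22 221.53.88.0: no
  /21 83.196.216.0: no
  /0 0.0.0.0: MATCH
Selected: next-hop 178.245.222.123 via wlan0 (matched /0)


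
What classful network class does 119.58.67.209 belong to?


First octet: 119
Binary: 01110111
0xxxxxxx -> Class A (1-126)
Class A, default mask 255.0.0.0 (/8)


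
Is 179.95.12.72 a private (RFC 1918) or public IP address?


RFC 1918 private ranges:
  10.0.0.0/8 (10.0.0.0 - 10.255.255.255)
  172.16.0.0/12 (172.16.0.0 - 172.31.255.255)
  192.168.0.0/16 (192.168.0.0 - 192.168.255.255)
Public (not in any RFC 1918 range)


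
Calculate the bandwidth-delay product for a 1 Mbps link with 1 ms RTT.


BDP = bandwidth * RTT
= 1 Mbps * 1 ms
= 1 * 1e6 * 1 / 1000 bits
= 1000 bits
= 125 bytes
BDP = 1000 bits (125 bytes)


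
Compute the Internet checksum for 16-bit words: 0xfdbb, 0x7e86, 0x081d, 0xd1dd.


Sum all words (with carry folding):
+ 0xfdbb = 0xfdbb
+ 0x7e86 = 0x7c42
+ 0x081d = 0x845f
+ 0xd1dd = 0x563d
One's complement: ~0x563d
Checksum = 0xa9c2


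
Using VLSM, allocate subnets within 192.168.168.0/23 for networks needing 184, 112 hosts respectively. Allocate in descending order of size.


184 hosts -> /24 (254 usable): 192.168.168.0/24
112 hosts -> /25 (126 usable): 192.168.169.0/25
Allocation: 192.168.168.0/24 (184 hosts, 254 usable); 192.168.169.0/25 (112 hosts, 126 usable)


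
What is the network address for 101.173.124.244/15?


IP:   01100101.10101101.01111100.11110100
Mask: 11111111.11111110.00000000.00000000
AND operation:
Net:  01100101.10101100.00000000.00000000
Network: 101.172.0.0/15


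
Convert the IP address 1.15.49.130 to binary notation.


1 = 00000001
15 = 00001111
49 = 00110001
130 = 10000010
Binary: 00000001.00001111.00110001.10000010


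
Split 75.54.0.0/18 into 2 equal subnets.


New prefix = 18 + 1 = 19
Each subnet has 8192 addresses
  75.54.0.0/19
  75.54.32.0/19
Subnets: 75.54.0.0/19, 75.54.32.0/19


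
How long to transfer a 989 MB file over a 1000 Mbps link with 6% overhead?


Effective throughput = 1000 * (1 - 6/100) = 940 Mbps
File size in Mb = 989 * 8 = 7912 Mb
Time = 7912 / 940
Time = 8.417 seconds


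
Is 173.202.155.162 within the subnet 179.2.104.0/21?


Subnet network: 179.2.104.0
Test IP AND mask: 173.202.152.0
No, 173.202.155.162 is not in 179.2.104.0/21


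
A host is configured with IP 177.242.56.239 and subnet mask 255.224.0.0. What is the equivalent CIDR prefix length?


Binary: 11111111.11100000.00000000.00000000
Count leading 1s
Prefix: /11


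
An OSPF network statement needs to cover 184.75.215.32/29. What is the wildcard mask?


Subnet mask: 255.255.255.248
Wildcard = 255.255.255.255 - subnet mask
255 - 255 = 0
255 - 255 = 0
255 - 255 = 0
255 - 248 = 7
Wildcard: 0.0.0.7


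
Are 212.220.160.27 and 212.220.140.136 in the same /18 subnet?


Mask: 255.255.192.0
212.220.160.27 AND mask = 212.220.128.0
212.220.140.136 AND mask = 212.220.128.0
Yes, same subnet (212.220.128.0)


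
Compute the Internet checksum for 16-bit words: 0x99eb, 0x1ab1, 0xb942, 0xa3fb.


Sum all words (with carry folding):
+ 0x99eb = 0x99eb
+ 0x1ab1 = 0xb49c
+ 0xb942 = 0x6ddf
+ 0xa3fb = 0x11db
One's complement: ~0x11db
Checksum = 0xee24


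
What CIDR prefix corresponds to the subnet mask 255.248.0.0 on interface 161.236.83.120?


Binary: 11111111.11111000.00000000.00000000
Count leading 1s
Prefix: /13


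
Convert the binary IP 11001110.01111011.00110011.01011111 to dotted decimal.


11001110 = 206
01111011 = 123
00110011 = 51
01011111 = 95
IP: 206.123.51.95


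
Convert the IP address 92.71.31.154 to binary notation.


92 = 01011100
71 = 01000111
31 = 00011111
154 = 10011010
Binary: 01011100.01000111.00011111.10011010


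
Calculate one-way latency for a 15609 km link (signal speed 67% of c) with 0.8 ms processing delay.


Speed = 0.67 * 3e5 km/s = 201000 km/s
Propagation delay = 15609 / 201000 = 0.0777 s = 77.6567 ms
Processing delay = 0.8 ms
Total one-way latency = 78.4567 ms


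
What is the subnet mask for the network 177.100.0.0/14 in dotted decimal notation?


/14 means 14 network bits, 18 host bits
Binary: 11111111111111000000000000000000
Mask: 255.252.0.0


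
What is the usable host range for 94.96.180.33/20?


Network: 94.96.176.0
Broadcast: 94.96.191.255
First usable = network + 1
Last usable = broadcast - 1
Range: 94.96.176.1 to 94.96.191.254


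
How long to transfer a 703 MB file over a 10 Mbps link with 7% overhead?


Effective throughput = 10 * (1 - 7/100) = 9.3 Mbps
File size in Mb = 703 * 8 = 5624 Mb
Time = 5624 / 9.3
Time = 604.7312 seconds


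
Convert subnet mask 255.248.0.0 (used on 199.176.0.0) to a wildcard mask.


Subnet mask: 255.248.0.0
Wildcard = 255.255.255.255 - subnet mask
255 - 255 = 0
255 - 248 = 7
255 - 0 = 255
255 - 0 = 255
Wildcard: 0.7.255.255


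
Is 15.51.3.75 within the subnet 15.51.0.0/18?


Subnet network: 15.51.0.0
Test IP AND mask: 15.51.0.0
Yes, 15.51.3.75 is in 15.51.0.0/18


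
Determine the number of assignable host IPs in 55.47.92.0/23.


Host bits = 32 - 23 = 9
Total addresses = 2^9 = 512
Usable = total - 2 (network and broadcast)
Usable hosts: 510


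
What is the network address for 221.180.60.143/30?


IP:   11011101.10110100.00111100.10001111
Mask: 11111111.11111111.11111111.11111100
AND operation:
Net:  11011101.10110100.00111100.10001100
Network: 221.180.60.140/30


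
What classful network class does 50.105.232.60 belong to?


First octet: 50
Binary: 00110010
0xxxxxxx -> Class A (1-126)
Class A, default mask 255.0.0.0 (/8)


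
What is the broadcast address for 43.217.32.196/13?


Network: 43.216.0.0/13
Host bits = 19
Set all host bits to 1:
Broadcast: 43.223.255.255


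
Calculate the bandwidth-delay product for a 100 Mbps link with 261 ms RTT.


BDP = bandwidth * RTT
= 100 Mbps * 261 ms
= 100 * 1e6 * 261 / 1000 bits
= 26100000 bits
= 3262500 bytes
= 3186.0352 KB
BDP = 26100000 bits (3262500 bytes)


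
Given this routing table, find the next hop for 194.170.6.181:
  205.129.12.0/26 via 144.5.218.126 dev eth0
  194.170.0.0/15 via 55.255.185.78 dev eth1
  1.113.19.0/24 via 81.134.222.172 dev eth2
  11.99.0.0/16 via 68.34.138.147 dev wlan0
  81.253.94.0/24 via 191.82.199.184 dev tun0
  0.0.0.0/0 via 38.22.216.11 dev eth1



Longest prefix match for 194.170.6.181:
  /26 205.129.12.0: no
  /15 194.170.0.0: MATCH
  /24 1.113.19.0: no
  /16 11.99.0.0: no
  /24 81.253.94.0: no
  /0 0.0.0.0: MATCH
Selected: next-hop 55.255.185.78 via eth1 (matched /15)


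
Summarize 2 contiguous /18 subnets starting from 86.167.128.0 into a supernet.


Original prefix: /18
Number of subnets: 2 = 2^1
New prefix = 18 - 1 = 17
Supernet: 86.167.128.0/17


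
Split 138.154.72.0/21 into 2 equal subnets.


New prefix = 21 + 1 = 22
Each subnet has 1024 addresses
  138.154.72.0/22
  138.154.76.0/22
Subnets: 138.154.72.0/22, 138.154.76.0/22


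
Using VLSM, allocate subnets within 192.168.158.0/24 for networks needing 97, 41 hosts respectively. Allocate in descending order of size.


97 hosts -> /25 (126 usable): 192.168.158.0/25
41 hosts -> /26 (62 usable): 192.168.158.128/26
Allocation: 192.168.158.0/25 (97 hosts, 126 usable); 192.168.158.128/26 (41 hosts, 62 usable)


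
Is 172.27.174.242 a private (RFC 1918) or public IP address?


RFC 1918 private ranges:
  10.0.0.0/8 (10.0.0.0 - 10.255.255.255)
  172.16.0.0/12 (172.16.0.0 - 172.31.255.255)
  192.168.0.0/16 (192.168.0.0 - 192.168.255.255)
Private (in 172.16.0.0/12)


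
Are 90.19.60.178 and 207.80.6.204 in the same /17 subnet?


Mask: 255.255.128.0
90.19.60.178 AND mask = 90.19.0.0
207.80.6.204 AND mask = 207.80.0.0
No, different subnets (90.19.0.0 vs 207.80.0.0)


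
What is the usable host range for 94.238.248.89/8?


Network: 94.0.0.0
Broadcast: 94.255.255.255
First usable = network + 1
Last usable = broadcast - 1
Range: 94.0.0.1 to 94.255.255.254


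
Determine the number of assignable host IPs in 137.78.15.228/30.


Host bits = 32 - 30 = 2
Total addresses = 2^2 = 4
Usable = total - 2 (network and broadcast)
Usable hosts: 2


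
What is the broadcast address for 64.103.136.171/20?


Network: 64.103.128.0/20
Host bits = 12
Set all host bits to 1:
Broadcast: 64.103.143.255


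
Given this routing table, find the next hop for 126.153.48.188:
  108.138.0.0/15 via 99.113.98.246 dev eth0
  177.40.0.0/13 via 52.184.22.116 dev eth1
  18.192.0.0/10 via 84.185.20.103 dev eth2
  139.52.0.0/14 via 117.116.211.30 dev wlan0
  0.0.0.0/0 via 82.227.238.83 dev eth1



Longest prefix match for 126.153.48.188:
  /15 108.138.0.0: no
  /13 177.40.0.0: no
  /10 18.192.0.0: no
  /14 139.52.0.0: no
  /0 0.0.0.0: MATCH
Selected: next-hop 82.227.238.83 via eth1 (matched /0)


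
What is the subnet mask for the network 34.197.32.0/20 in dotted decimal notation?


/20 means 20 network bits, 12 host bits
Binary: 11111111111111111111000000000000
Mask: 255.255.240.0


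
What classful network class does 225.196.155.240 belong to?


First octet: 225
Binary: 11100001
1110xxxx -> Class D (224-239)
Class D (multicast), default mask N/A


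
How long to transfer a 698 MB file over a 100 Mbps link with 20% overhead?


Effective throughput = 100 * (1 - 20/100) = 80 Mbps
File size in Mb = 698 * 8 = 5584 Mb
Time = 5584 / 80
Time = 69.8 seconds


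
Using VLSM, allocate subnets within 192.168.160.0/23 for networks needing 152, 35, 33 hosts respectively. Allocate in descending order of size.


152 hosts -> /24 (254 usable): 192.168.160.0/24
35 hosts -> /26 (62 usable): 192.168.161.0/26
33 hosts -> /26 (62 usable): 192.168.161.64/26
Allocation: 192.168.160.0/24 (152 hosts, 254 usable); 192.168.161.0/26 (35 hosts, 62 usable); 192.168.161.64/26 (33 hosts, 62 usable)


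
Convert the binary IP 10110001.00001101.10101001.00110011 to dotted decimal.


10110001 = 177
00001101 = 13
10101001 = 169
00110011 = 51
IP: 177.13.169.51


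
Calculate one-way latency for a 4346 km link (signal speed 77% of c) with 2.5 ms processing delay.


Speed = 0.77 * 3e5 km/s = 231000 km/s
Propagation delay = 4346 / 231000 = 0.0188 s = 18.8139 ms
Processing delay = 2.5 ms
Total one-way latency = 21.3139 ms


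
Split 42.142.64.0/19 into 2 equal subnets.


New prefix = 19 + 1 = 20
Each subnet has 4096 addresses
  42.142.64.0/20
  42.142.80.0/20
Subnets: 42.142.64.0/20, 42.142.80.0/20


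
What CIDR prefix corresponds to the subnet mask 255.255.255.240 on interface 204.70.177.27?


Binary: 11111111.11111111.11111111.11110000
Count leading 1s
Prefix: /28


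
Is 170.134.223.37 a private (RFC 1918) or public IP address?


RFC 1918 private ranges:
  10.0.0.0/8 (10.0.0.0 - 10.255.255.255)
  172.16.0.0/12 (172.16.0.0 - 172.31.255.255)
  192.168.0.0/16 (192.168.0.0 - 192.168.255.255)
Public (not in any RFC 1918 range)


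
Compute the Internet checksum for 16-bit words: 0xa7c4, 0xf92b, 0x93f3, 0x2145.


Sum all words (with carry folding):
+ 0xa7c4 = 0xa7c4
+ 0xf92b = 0xa0f0
+ 0x93f3 = 0x34e4
+ 0x2145 = 0x5629
One's complement: ~0x5629
Checksum = 0xa9d6


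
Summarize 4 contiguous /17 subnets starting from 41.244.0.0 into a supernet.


Original prefix: /17
Number of subnets: 4 = 2^2
New prefix = 17 - 2 = 15
Supernet: 41.244.0.0/15


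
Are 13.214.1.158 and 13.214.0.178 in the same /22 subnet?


Mask: 255.255.252.0
13.214.1.158 AND mask = 13.214.0.0
13.214.0.178 AND mask = 13.214.0.0
Yes, same subnet (13.214.0.0)


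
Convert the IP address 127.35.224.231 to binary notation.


127 = 01111111
35 = 00100011
224 = 11100000
231 = 11100111
Binary: 01111111.00100011.11100000.11100111


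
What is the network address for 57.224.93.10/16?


IP:   00111001.11100000.01011101.00001010
Mask: 11111111.11111111.00000000.00000000
AND operation:
Net:  00111001.11100000.00000000.00000000
Network: 57.224.0.0/16


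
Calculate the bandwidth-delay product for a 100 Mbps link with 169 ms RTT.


BDP = bandwidth * RTT
= 100 Mbps * 169 ms
= 100 * 1e6 * 169 / 1000 bits
= 16900000 bits
= 2112500 bytes
= 2062.9883 KB
BDP = 16900000 bits (2112500 bytes)


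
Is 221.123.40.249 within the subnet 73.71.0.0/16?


Subnet network: 73.71.0.0
Test IP AND mask: 221.123.0.0
No, 221.123.40.249 is not in 73.71.0.0/16


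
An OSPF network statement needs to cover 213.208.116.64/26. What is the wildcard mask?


Subnet mask: 255.255.255.192
Wildcard = 255.255.255.255 - subnet mask
255 - 255 = 0
255 - 255 = 0
255 - 255 = 0
255 - 192 = 63
Wildcard: 0.0.0.63


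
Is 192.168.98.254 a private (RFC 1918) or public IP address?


RFC 1918 private ranges:
  10.0.0.0/8 (10.0.0.0 - 10.255.255.255)
  172.16.0.0/12 (172.16.0.0 - 172.31.255.255)
  192.168.0.0/16 (192.168.0.0 - 192.168.255.255)
Private (in 192.168.0.0/16)


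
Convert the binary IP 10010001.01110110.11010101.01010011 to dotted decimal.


10010001 = 145
01110110 = 118
11010101 = 213
01010011 = 83
IP: 145.118.213.83


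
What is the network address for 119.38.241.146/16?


IP:   01110111.00100110.11110001.10010010
Mask: 11111111.11111111.00000000.00000000
AND operation:
Net:  01110111.00100110.00000000.00000000
Network: 119.38.0.0/16


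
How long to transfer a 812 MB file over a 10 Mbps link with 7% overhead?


Effective throughput = 10 * (1 - 7/100) = 9.3 Mbps
File size in Mb = 812 * 8 = 6496 Mb
Time = 6496 / 9.3
Time = 698.4946 seconds


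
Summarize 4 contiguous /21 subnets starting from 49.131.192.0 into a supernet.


Original prefix: /21
Number of subnets: 4 = 2^2
New prefix = 21 - 2 = 19
Supernet: 49.131.192.0/19


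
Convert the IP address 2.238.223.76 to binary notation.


2 = 00000010
238 = 11101110
223 = 11011111
76 = 01001100
Binary: 00000010.11101110.11011111.01001100


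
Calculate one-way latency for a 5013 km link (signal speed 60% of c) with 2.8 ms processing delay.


Speed = 0.6 * 3e5 km/s = 180000 km/s
Propagation delay = 5013 / 180000 = 0.0278 s = 27.85 ms
Processing delay = 2.8 ms
Total one-way latency = 30.65 ms


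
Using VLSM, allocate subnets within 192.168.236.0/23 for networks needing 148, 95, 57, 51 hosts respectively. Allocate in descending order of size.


148 hosts -> /24 (254 usable): 192.168.236.0/24
95 hosts -> /25 (126 usable): 192.168.237.0/25
57 hosts -> /26 (62 usable): 192.168.237.128/26
51 hosts -> /26 (62 usable): 192.168.237.192/26
Allocation: 192.168.236.0/24 (148 hosts, 254 usable); 192.168.237.0/25 (95 hosts, 126 usable); 192.168.237.128/26 (57 hosts, 62 usable); 192.168.237.192/26 (51 hosts, 62 usable)


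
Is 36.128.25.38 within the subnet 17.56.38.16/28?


Subnet network: 17.56.38.16
Test IP AND mask: 36.128.25.32
No, 36.128.25.38 is not in 17.56.38.16/28


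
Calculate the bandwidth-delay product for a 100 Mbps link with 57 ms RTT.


BDP = bandwidth * RTT
= 100 Mbps * 57 ms
= 100 * 1e6 * 57 / 1000 bits
= 5700000 bits
= 712500 bytes
= 695.8008 KB
BDP = 5700000 bits (712500 bytes)


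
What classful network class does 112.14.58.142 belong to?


First octet: 112
Binary: 01110000
0xxxxxxx -> Class A (1-126)
Class A, default mask 255.0.0.0 (/8)


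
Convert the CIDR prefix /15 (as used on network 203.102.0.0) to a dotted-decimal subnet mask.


/15 means 15 network bits, 17 host bits
Binary: 11111111111111100000000000000000
Mask: 255.254.0.0


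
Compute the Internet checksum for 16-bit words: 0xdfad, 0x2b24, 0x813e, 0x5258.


Sum all words (with carry folding):
+ 0xdfad = 0xdfad
+ 0x2b24 = 0x0ad2
+ 0x813e = 0x8c10
+ 0x5258 = 0xde68
One's complement: ~0xde68
Checksum = 0x2197


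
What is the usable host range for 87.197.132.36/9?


Network: 87.128.0.0
Broadcast: 87.255.255.255
First usable = network + 1
Last usable = broadcast - 1
Range: 87.128.0.1 to 87.255.255.254


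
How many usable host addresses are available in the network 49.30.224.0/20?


Host bits = 32 - 20 = 12
Total addresses = 2^12 = 4096
Usable = total - 2 (network and broadcast)
Usable hosts: 4094


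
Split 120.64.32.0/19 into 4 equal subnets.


New prefix = 19 + 2 = 21
Each subnet has 2048 addresses
  120.64.32.0/21
  120.64.40.0/21
  120.64.48.0/21
  120.64.56.0/21
Subnets: 120.64.32.0/21, 120.64.40.0/21, 120.64.48.0/21, 120.64.56.0/21


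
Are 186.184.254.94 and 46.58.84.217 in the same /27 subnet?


Mask: 255.255.255.224
186.184.254.94 AND mask = 186.184.254.64
46.58.84.217 AND mask = 46.58.84.192
No, different subnets (186.184.254.64 vs 46.58.84.192)


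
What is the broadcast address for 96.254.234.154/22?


Network: 96.254.232.0/22
Host bits = 10
Set all host bits to 1:
Broadcast: 96.254.235.255


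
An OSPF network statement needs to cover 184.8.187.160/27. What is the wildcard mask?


Subnet mask: 255.255.255.224
Wildcard = 255.255.255.255 - subnet mask
255 - 255 = 0
255 - 255 = 0
255 - 255 = 0
255 - 224 = 31
Wildcard: 0.0.0.31


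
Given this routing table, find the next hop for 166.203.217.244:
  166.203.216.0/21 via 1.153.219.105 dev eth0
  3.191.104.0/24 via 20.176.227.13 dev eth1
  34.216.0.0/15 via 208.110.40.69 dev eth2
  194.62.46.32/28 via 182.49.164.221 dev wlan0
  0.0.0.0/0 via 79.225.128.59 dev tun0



Longest prefix match for 166.203.217.244:
  /21 166.203.216.0: MATCH
  /24 3.191.104.0: no
  /15 34.216.0.0: no
  /28 194.62.46.32: no
  /0 0.0.0.0: MATCH
Selected: next-hop 1.153.219.105 via eth0 (matched /21)


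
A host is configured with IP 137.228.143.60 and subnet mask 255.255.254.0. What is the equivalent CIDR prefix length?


Binary: 11111111.11111111.11111110.00000000
Count leading 1s
Prefix: /23


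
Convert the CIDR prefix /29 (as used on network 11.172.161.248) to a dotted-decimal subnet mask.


/29 means 29 network bits, 3 host bits
Binary: 11111111111111111111111111111000
Mask: 255.255.255.248


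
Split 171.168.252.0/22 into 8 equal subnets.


New prefix = 22 + 3 = 25
Each subnet has 128 addresses
  171.168.252.0/25
  171.168.252.128/25
  171.168.253.0/25
  171.168.253.128/25
  171.168.254.0/25
  171.168.254.128/25
  171.168.255.0/25
  171.168.255.128/25
Subnets: 171.168.252.0/25, 171.168.252.128/25, 171.168.253.0/25, 171.168.253.128/25, 171.168.254.0/25, 171.168.254.128/25, 171.168.255.0/25, 171.168.255.128/25


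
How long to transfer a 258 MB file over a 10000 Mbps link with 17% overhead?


Effective throughput = 10000 * (1 - 17/100) = 8300 Mbps
File size in Mb = 258 * 8 = 2064 Mb
Time = 2064 / 8300
Time = 0.2487 seconds


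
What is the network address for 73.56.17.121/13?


IP:   01001001.00111000.00010001.01111001
Mask: 11111111.11111000.00000000.00000000
AND operation:
Net:  01001001.00111000.00000000.00000000
Network: 73.56.0.0/13


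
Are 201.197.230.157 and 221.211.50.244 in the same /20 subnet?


Mask: 255.255.240.0
201.197.230.157 AND mask = 201.197.224.0
221.211.50.244 AND mask = 221.211.48.0
No, different subnets (201.197.224.0 vs 221.211.48.0)


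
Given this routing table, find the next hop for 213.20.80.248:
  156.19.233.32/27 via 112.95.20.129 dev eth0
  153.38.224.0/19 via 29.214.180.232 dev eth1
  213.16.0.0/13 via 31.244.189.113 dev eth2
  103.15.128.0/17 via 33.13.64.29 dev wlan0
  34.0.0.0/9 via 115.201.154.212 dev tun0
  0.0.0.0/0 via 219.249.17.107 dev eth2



Longest prefix match for 213.20.80.248:
  /27 156.19.233.32: no
  /19 153.38.224.0: no
  /13 213.16.0.0: MATCH
  /17 103.15.128.0: no
  /9 34.0.0.0: no
  /0 0.0.0.0: MATCH
Selected: next-hop 31.244.189.113 via eth2 (matched /13)


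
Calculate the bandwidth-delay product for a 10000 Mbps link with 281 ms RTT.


BDP = bandwidth * RTT
= 10000 Mbps * 281 ms
= 10000 * 1e6 * 281 / 1000 bits
= 2810000000 bits
= 351250000 bytes
= 343017.5781 KB
BDP = 2810000000 bits (351250000 bytes)


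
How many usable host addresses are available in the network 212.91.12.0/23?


Host bits = 32 - 23 = 9
Total addresses = 2^9 = 512
Usable = total - 2 (network and broadcast)
Usable hosts: 510


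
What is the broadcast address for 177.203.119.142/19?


Network: 177.203.96.0/19
Host bits = 13
Set all host bits to 1:
Broadcast: 177.203.127.255


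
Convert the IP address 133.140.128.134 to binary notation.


133 = 10000101
140 = 10001100
128 = 10000000
134 = 10000110
Binary: 10000101.10001100.10000000.10000110


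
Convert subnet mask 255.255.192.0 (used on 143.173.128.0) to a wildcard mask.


Subnet mask: 255.255.192.0
Wildcard = 255.255.255.255 - subnet mask
255 - 255 = 0
255 - 255 = 0
255 - 192 = 63
255 - 0 = 255
Wildcard: 0.0.63.255


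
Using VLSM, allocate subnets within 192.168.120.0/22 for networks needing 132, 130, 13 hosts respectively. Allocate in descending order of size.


132 hosts -> /24 (254 usable): 192.168.120.0/24
130 hosts -> /24 (254 usable): 192.168.121.0/24
13 hosts -> /28 (14 usable): 192.168.122.0/28
Allocation: 192.168.120.0/24 (132 hosts, 254 usable); 192.168.121.0/24 (130 hosts, 254 usable); 192.168.122.0/28 (13 hosts, 14 usable)


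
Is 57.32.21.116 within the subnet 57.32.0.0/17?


Subnet network: 57.32.0.0
Test IP AND mask: 57.32.0.0
Yes, 57.32.21.116 is in 57.32.0.0/17


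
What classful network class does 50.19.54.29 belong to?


First octet: 50
Binary: 00110010
0xxxxxxx -> Class A (1-126)
Class A, default mask 255.0.0.0 (/8)


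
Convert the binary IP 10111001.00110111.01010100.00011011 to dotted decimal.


10111001 = 185
00110111 = 55
01010100 = 84
00011011 = 27
IP: 185.55.84.27


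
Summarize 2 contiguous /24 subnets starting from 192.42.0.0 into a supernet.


Original prefix: /24
Number of subnets: 2 = 2^1
New prefix = 24 - 1 = 23
Supernet: 192.42.0.0/23


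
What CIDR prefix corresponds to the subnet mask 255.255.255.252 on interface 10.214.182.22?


Binary: 11111111.11111111.11111111.11111100
Count leading 1s
Prefix: /30


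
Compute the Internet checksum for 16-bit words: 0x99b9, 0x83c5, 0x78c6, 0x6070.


Sum all words (with carry folding):
+ 0x99b9 = 0x99b9
+ 0x83c5 = 0x1d7f
+ 0x78c6 = 0x9645
+ 0x6070 = 0xf6b5
One's complement: ~0xf6b5
Checksum = 0x094a


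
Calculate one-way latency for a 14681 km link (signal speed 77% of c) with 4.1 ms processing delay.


Speed = 0.77 * 3e5 km/s = 231000 km/s
Propagation delay = 14681 / 231000 = 0.0636 s = 63.5541 ms
Processing delay = 4.1 ms
Total one-way latency = 67.6541 ms


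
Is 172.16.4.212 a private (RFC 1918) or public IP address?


RFC 1918 private ranges:
  10.0.0.0/8 (10.0.0.0 - 10.255.255.255)
  172.16.0.0/12 (172.16.0.0 - 172.31.255.255)
  192.168.0.0/16 (192.168.0.0 - 192.168.255.255)
Private (in 172.16.0.0/12)


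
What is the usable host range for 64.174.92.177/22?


Network: 64.174.92.0
Broadcast: 64.174.95.255
First usable = network + 1
Last usable = broadcast - 1
Range: 64.174.92.1 to 64.174.95.254


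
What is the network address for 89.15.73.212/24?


IP:   01011001.00001111.01001001.11010100
Mask: 11111111.11111111.11111111.00000000
AND operation:
Net:  01011001.00001111.01001001.00000000
Network: 89.15.73.0/24


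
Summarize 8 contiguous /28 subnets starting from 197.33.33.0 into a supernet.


Original prefix: /28
Number of subnets: 8 = 2^3
New prefix = 28 - 3 = 25
Supernet: 197.33.33.0/25


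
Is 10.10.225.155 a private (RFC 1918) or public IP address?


RFC 1918 private ranges:
  10.0.0.0/8 (10.0.0.0 - 10.255.255.255)
  172.16.0.0/12 (172.16.0.0 - 172.31.255.255)
  192.168.0.0/16 (192.168.0.0 - 192.168.255.255)
Private (in 10.0.0.0/8)


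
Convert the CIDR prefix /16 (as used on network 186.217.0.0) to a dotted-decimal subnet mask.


/16 means 16 network bits, 16 host bits
Binary: 11111111111111110000000000000000
Mask: 255.255.0.0


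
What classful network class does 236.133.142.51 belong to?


First octet: 236
Binary: 11101100
1110xxxx -> Class D (224-239)
Class D (multicast), default mask N/A


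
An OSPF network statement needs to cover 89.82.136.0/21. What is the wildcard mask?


Subnet mask: 255.255.248.0
Wildcard = 255.255.255.255 - subnet mask
255 - 255 = 0
255 - 255 = 0
255 - 248 = 7
255 - 0 = 255
Wildcard: 0.0.7.255


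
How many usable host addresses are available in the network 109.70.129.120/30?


Host bits = 32 - 30 = 2
Total addresses = 2^2 = 4
Usable = total - 2 (network and broadcast)
Usable hosts: 2


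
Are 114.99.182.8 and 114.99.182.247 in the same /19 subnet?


Mask: 255.255.224.0
114.99.182.8 AND mask = 114.99.160.0
114.99.182.247 AND mask = 114.99.160.0
Yes, same subnet (114.99.160.0)


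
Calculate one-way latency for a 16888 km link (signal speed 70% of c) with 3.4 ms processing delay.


Speed = 0.7 * 3e5 km/s = 210000 km/s
Propagation delay = 16888 / 210000 = 0.0804 s = 80.419 ms
Processing delay = 3.4 ms
Total one-way latency = 83.819 ms


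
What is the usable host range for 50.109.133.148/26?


Network: 50.109.133.128
Broadcast: 50.109.133.191
First usable = network + 1
Last usable = broadcast - 1
Range: 50.109.133.129 to 50.109.133.190


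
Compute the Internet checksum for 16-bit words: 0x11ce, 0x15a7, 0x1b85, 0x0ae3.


Sum all words (with carry folding):
+ 0x11ce = 0x11ce
+ 0x15a7 = 0x2775
+ 0x1b85 = 0x42fa
+ 0x0ae3 = 0x4ddd
One's complement: ~0x4ddd
Checksum = 0xb222


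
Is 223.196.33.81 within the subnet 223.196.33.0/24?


Subnet network: 223.196.33.0
Test IP AND mask: 223.196.33.0
Yes, 223.196.33.81 is in 223.196.33.0/24


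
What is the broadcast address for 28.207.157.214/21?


Network: 28.207.152.0/21
Host bits = 11
Set all host bits to 1:
Broadcast: 28.207.159.255


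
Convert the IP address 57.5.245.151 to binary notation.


57 = 00111001
5 = 00000101
245 = 11110101
151 = 10010111
Binary: 00111001.00000101.11110101.10010111


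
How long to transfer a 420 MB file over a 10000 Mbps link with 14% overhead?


Effective throughput = 10000 * (1 - 14/100) = 8600 Mbps
File size in Mb = 420 * 8 = 3360 Mb
Time = 3360 / 8600
Time = 0.3907 seconds


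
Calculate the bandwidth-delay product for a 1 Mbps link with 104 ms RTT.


BDP = bandwidth * RTT
= 1 Mbps * 104 ms
= 1 * 1e6 * 104 / 1000 bits
= 104000 bits
= 13000 bytes
= 12.6953 KB
BDP = 104000 bits (13000 bytes)


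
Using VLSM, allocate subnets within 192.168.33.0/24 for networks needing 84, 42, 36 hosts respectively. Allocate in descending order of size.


84 hosts -> /25 (126 usable): 192.168.33.0/25
42 hosts -> /26 (62 usable): 192.168.33.128/26
36 hosts -> /26 (62 usable): 192.168.33.192/26
Allocation: 192.168.33.0/25 (84 hosts, 126 usable); 192.168.33.128/26 (42 hosts, 62 usable); 192.168.33.192/26 (36 hosts, 62 usable)


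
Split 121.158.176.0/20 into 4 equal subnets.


New prefix = 20 + 2 = 22
Each subnet has 1024 addresses
  121.158.176.0/22
  121.158.180.0/22
  121.158.184.0/22
  121.158.188.0/22
Subnets: 121.158.176.0/22, 121.158.180.0/22, 121.158.184.0/22, 121.158.188.0/22


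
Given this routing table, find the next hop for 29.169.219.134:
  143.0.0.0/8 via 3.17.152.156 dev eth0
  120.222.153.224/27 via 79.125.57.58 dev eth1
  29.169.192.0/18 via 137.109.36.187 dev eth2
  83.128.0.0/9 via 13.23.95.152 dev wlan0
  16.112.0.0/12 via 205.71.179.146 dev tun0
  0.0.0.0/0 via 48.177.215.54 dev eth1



Longest prefix match for 29.169.219.134:
  /8 143.0.0.0: no
  /27 120.222.153.224: no
  /18 29.169.192.0: MATCH
  /9 83.128.0.0: no
  /12 16.112.0.0: no
  /0 0.0.0.0: MATCH
Selected: next-hop 137.109.36.187 via eth2 (matched /18)


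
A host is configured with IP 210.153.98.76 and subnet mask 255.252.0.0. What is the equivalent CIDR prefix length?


Binary: 11111111.11111100.00000000.00000000
Count leading 1s
Prefix: /14


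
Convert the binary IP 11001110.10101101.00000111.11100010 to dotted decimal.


11001110 = 206
10101101 = 173
00000111 = 7
11100010 = 226
IP: 206.173.7.226


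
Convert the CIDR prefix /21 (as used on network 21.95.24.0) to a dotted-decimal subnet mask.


/21 means 21 network bits, 11 host bits
Binary: 11111111111111111111100000000000
Mask: 255.255.248.0


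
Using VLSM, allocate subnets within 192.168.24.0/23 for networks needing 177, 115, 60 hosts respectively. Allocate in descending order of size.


177 hosts -> /24 (254 usable): 192.168.24.0/24
115 hosts -> /25 (126 usable): 192.168.25.0/25
60 hosts -> /26 (62 usable): 192.168.25.128/26
Allocation: 192.168.24.0/24 (177 hosts, 254 usable); 192.168.25.0/25 (115 hosts, 126 usable); 192.168.25.128/26 (60 hosts, 62 usable)


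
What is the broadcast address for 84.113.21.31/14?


Network: 84.112.0.0/14
Host bits = 18
Set all host bits to 1:
Broadcast: 84.115.255.255


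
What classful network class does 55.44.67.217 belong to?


First octet: 55
Binary: 00110111
0xxxxxxx -> Class A (1-126)
Class A, default mask 255.0.0.0 (/8)


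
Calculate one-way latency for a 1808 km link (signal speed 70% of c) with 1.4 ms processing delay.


Speed = 0.7 * 3e5 km/s = 210000 km/s
Propagation delay = 1808 / 210000 = 0.0086 s = 8.6095 ms
Processing delay = 1.4 ms
Total one-way latency = 10.0095 ms


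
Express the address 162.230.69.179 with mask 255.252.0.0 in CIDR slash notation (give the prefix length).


Binary: 11111111.11111100.00000000.00000000
Count leading 1s
Prefix: /14


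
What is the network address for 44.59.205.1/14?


IP:   00101100.00111011.11001101.00000001
Mask: 11111111.11111100.00000000.00000000
AND operation:
Net:  00101100.00111000.00000000.00000000
Network: 44.56.0.0/14
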